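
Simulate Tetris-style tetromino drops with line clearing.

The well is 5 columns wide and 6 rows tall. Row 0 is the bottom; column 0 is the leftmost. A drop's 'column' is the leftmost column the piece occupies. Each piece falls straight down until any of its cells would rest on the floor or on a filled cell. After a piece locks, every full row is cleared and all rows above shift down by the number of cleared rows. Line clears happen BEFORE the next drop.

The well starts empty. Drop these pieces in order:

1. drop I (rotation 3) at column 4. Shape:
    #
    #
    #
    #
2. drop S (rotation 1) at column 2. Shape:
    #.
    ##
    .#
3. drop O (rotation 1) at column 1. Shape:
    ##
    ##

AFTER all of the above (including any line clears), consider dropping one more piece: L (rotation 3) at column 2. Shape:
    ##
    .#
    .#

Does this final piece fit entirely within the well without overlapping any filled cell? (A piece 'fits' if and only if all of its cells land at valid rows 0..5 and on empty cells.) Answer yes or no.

Drop 1: I rot3 at col 4 lands with bottom-row=0; cleared 0 line(s) (total 0); column heights now [0 0 0 0 4], max=4
Drop 2: S rot1 at col 2 lands with bottom-row=0; cleared 0 line(s) (total 0); column heights now [0 0 3 2 4], max=4
Drop 3: O rot1 at col 1 lands with bottom-row=3; cleared 0 line(s) (total 0); column heights now [0 5 5 2 4], max=5
Test piece L rot3 at col 2 (width 2): heights before test = [0 5 5 2 4]; fits = True

Answer: yes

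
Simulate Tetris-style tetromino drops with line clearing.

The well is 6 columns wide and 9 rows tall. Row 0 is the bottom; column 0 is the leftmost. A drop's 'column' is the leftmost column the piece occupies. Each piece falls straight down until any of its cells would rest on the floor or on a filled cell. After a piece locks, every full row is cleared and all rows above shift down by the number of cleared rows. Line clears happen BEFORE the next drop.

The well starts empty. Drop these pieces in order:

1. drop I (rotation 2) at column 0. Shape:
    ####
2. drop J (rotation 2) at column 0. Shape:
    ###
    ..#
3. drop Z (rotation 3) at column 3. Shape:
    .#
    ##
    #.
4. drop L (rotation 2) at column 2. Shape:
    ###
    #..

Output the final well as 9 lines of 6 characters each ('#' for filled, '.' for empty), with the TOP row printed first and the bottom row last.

Drop 1: I rot2 at col 0 lands with bottom-row=0; cleared 0 line(s) (total 0); column heights now [1 1 1 1 0 0], max=1
Drop 2: J rot2 at col 0 lands with bottom-row=1; cleared 0 line(s) (total 0); column heights now [3 3 3 1 0 0], max=3
Drop 3: Z rot3 at col 3 lands with bottom-row=1; cleared 0 line(s) (total 0); column heights now [3 3 3 3 4 0], max=4
Drop 4: L rot2 at col 2 lands with bottom-row=3; cleared 0 line(s) (total 0); column heights now [3 3 5 5 5 0], max=5

Answer: ......
......
......
......
..###.
..#.#.
#####.
..##..
####..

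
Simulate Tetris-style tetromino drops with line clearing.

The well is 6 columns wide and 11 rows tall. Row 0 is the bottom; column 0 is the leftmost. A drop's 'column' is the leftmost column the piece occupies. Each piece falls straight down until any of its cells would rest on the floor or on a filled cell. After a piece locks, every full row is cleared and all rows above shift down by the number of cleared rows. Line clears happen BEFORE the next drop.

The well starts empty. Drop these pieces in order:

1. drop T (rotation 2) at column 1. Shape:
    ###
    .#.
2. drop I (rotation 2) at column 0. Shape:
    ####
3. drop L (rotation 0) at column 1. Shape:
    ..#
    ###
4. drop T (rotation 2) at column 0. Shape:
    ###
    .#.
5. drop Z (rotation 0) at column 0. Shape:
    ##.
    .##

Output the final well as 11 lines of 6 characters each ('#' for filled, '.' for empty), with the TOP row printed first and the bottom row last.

Answer: ......
......
......
##....
.##...
###...
.#.#..
.###..
####..
.###..
..#...

Derivation:
Drop 1: T rot2 at col 1 lands with bottom-row=0; cleared 0 line(s) (total 0); column heights now [0 2 2 2 0 0], max=2
Drop 2: I rot2 at col 0 lands with bottom-row=2; cleared 0 line(s) (total 0); column heights now [3 3 3 3 0 0], max=3
Drop 3: L rot0 at col 1 lands with bottom-row=3; cleared 0 line(s) (total 0); column heights now [3 4 4 5 0 0], max=5
Drop 4: T rot2 at col 0 lands with bottom-row=4; cleared 0 line(s) (total 0); column heights now [6 6 6 5 0 0], max=6
Drop 5: Z rot0 at col 0 lands with bottom-row=6; cleared 0 line(s) (total 0); column heights now [8 8 7 5 0 0], max=8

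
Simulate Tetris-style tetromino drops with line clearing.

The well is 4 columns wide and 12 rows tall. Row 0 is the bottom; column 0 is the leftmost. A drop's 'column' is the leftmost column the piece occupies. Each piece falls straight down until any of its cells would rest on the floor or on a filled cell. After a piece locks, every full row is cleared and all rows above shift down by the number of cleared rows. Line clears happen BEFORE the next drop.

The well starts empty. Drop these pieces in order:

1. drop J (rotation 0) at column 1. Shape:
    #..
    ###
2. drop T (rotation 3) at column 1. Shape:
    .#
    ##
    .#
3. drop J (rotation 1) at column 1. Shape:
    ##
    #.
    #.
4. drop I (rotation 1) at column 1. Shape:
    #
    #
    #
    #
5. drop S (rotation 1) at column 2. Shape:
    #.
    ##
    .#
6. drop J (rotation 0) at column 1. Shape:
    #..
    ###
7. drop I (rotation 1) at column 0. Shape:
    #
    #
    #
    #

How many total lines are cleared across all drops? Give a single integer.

Drop 1: J rot0 at col 1 lands with bottom-row=0; cleared 0 line(s) (total 0); column heights now [0 2 1 1], max=2
Drop 2: T rot3 at col 1 lands with bottom-row=1; cleared 0 line(s) (total 0); column heights now [0 3 4 1], max=4
Drop 3: J rot1 at col 1 lands with bottom-row=3; cleared 0 line(s) (total 0); column heights now [0 6 6 1], max=6
Drop 4: I rot1 at col 1 lands with bottom-row=6; cleared 0 line(s) (total 0); column heights now [0 10 6 1], max=10
Drop 5: S rot1 at col 2 lands with bottom-row=5; cleared 0 line(s) (total 0); column heights now [0 10 8 7], max=10
Drop 6: J rot0 at col 1 lands with bottom-row=10; cleared 0 line(s) (total 0); column heights now [0 12 11 11], max=12
Drop 7: I rot1 at col 0 lands with bottom-row=0; cleared 1 line(s) (total 1); column heights now [3 11 10 10], max=11

Answer: 1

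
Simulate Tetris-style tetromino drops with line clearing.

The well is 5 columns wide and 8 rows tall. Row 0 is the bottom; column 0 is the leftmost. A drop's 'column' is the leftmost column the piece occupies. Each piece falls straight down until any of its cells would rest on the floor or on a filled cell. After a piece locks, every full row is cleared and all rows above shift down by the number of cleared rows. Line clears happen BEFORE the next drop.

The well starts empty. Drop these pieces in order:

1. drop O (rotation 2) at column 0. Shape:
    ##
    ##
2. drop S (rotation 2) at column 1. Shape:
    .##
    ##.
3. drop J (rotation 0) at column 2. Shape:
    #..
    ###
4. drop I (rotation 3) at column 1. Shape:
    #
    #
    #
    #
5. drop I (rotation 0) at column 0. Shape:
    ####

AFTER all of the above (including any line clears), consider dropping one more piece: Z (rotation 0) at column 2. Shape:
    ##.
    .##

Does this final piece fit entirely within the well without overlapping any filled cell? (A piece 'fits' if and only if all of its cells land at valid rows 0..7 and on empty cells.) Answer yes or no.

Drop 1: O rot2 at col 0 lands with bottom-row=0; cleared 0 line(s) (total 0); column heights now [2 2 0 0 0], max=2
Drop 2: S rot2 at col 1 lands with bottom-row=2; cleared 0 line(s) (total 0); column heights now [2 3 4 4 0], max=4
Drop 3: J rot0 at col 2 lands with bottom-row=4; cleared 0 line(s) (total 0); column heights now [2 3 6 5 5], max=6
Drop 4: I rot3 at col 1 lands with bottom-row=3; cleared 0 line(s) (total 0); column heights now [2 7 6 5 5], max=7
Drop 5: I rot0 at col 0 lands with bottom-row=7; cleared 0 line(s) (total 0); column heights now [8 8 8 8 5], max=8
Test piece Z rot0 at col 2 (width 3): heights before test = [8 8 8 8 5]; fits = False

Answer: no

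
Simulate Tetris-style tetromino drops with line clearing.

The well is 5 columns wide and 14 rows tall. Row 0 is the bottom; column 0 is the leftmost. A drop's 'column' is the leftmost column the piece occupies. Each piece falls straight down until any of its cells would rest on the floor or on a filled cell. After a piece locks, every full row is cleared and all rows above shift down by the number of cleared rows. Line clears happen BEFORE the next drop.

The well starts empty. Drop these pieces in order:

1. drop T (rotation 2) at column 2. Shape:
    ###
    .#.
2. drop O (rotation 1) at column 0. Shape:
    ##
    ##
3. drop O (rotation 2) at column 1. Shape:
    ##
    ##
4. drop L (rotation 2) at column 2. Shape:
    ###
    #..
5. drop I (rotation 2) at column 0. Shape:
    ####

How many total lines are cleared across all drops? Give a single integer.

Drop 1: T rot2 at col 2 lands with bottom-row=0; cleared 0 line(s) (total 0); column heights now [0 0 2 2 2], max=2
Drop 2: O rot1 at col 0 lands with bottom-row=0; cleared 1 line(s) (total 1); column heights now [1 1 0 1 0], max=1
Drop 3: O rot2 at col 1 lands with bottom-row=1; cleared 0 line(s) (total 1); column heights now [1 3 3 1 0], max=3
Drop 4: L rot2 at col 2 lands with bottom-row=3; cleared 0 line(s) (total 1); column heights now [1 3 5 5 5], max=5
Drop 5: I rot2 at col 0 lands with bottom-row=5; cleared 0 line(s) (total 1); column heights now [6 6 6 6 5], max=6

Answer: 1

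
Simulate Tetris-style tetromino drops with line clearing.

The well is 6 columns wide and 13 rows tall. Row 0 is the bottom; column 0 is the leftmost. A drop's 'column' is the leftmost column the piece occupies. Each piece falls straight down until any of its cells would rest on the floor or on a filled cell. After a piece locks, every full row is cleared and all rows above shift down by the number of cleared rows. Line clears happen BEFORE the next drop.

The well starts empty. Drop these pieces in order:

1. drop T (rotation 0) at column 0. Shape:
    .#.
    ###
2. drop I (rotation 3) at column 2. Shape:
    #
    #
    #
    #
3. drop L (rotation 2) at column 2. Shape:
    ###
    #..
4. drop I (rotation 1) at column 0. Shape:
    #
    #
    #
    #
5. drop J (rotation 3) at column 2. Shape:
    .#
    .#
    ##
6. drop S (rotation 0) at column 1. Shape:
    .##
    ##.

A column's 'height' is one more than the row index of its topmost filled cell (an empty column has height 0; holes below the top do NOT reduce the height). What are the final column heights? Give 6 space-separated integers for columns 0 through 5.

Answer: 5 10 11 11 7 0

Derivation:
Drop 1: T rot0 at col 0 lands with bottom-row=0; cleared 0 line(s) (total 0); column heights now [1 2 1 0 0 0], max=2
Drop 2: I rot3 at col 2 lands with bottom-row=1; cleared 0 line(s) (total 0); column heights now [1 2 5 0 0 0], max=5
Drop 3: L rot2 at col 2 lands with bottom-row=5; cleared 0 line(s) (total 0); column heights now [1 2 7 7 7 0], max=7
Drop 4: I rot1 at col 0 lands with bottom-row=1; cleared 0 line(s) (total 0); column heights now [5 2 7 7 7 0], max=7
Drop 5: J rot3 at col 2 lands with bottom-row=7; cleared 0 line(s) (total 0); column heights now [5 2 8 10 7 0], max=10
Drop 6: S rot0 at col 1 lands with bottom-row=9; cleared 0 line(s) (total 0); column heights now [5 10 11 11 7 0], max=11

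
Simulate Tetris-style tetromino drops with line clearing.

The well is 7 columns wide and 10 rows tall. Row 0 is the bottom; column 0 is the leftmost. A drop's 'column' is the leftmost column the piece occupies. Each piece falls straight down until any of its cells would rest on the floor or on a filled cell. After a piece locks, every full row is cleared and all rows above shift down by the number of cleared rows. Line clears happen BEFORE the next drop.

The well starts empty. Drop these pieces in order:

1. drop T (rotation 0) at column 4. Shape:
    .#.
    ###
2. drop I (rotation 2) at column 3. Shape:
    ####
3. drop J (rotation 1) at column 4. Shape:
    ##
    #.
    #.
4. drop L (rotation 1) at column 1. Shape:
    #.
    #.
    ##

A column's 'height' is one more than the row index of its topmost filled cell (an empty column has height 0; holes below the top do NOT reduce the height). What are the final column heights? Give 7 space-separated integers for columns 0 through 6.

Answer: 0 3 1 3 6 6 3

Derivation:
Drop 1: T rot0 at col 4 lands with bottom-row=0; cleared 0 line(s) (total 0); column heights now [0 0 0 0 1 2 1], max=2
Drop 2: I rot2 at col 3 lands with bottom-row=2; cleared 0 line(s) (total 0); column heights now [0 0 0 3 3 3 3], max=3
Drop 3: J rot1 at col 4 lands with bottom-row=3; cleared 0 line(s) (total 0); column heights now [0 0 0 3 6 6 3], max=6
Drop 4: L rot1 at col 1 lands with bottom-row=0; cleared 0 line(s) (total 0); column heights now [0 3 1 3 6 6 3], max=6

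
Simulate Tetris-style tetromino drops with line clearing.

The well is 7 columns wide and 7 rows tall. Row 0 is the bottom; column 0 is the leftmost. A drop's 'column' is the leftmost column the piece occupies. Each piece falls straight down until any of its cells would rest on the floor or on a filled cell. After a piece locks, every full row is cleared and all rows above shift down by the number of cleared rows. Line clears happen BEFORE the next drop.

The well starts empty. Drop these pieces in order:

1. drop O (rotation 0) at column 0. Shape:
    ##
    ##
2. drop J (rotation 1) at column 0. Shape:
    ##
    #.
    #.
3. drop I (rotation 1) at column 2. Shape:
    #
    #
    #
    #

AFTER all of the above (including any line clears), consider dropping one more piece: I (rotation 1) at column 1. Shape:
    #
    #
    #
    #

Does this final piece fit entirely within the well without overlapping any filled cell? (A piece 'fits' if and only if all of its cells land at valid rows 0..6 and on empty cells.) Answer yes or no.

Drop 1: O rot0 at col 0 lands with bottom-row=0; cleared 0 line(s) (total 0); column heights now [2 2 0 0 0 0 0], max=2
Drop 2: J rot1 at col 0 lands with bottom-row=2; cleared 0 line(s) (total 0); column heights now [5 5 0 0 0 0 0], max=5
Drop 3: I rot1 at col 2 lands with bottom-row=0; cleared 0 line(s) (total 0); column heights now [5 5 4 0 0 0 0], max=5
Test piece I rot1 at col 1 (width 1): heights before test = [5 5 4 0 0 0 0]; fits = False

Answer: no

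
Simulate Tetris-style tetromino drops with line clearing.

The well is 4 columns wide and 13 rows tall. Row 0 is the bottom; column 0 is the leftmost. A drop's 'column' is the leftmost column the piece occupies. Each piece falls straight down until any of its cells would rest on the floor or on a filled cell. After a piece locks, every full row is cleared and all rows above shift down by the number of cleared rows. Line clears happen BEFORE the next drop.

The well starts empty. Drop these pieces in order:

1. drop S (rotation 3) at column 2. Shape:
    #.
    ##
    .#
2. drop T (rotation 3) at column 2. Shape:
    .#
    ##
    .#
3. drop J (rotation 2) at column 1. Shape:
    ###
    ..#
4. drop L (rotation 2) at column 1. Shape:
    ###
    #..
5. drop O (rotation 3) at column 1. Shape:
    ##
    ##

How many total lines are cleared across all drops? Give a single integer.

Drop 1: S rot3 at col 2 lands with bottom-row=0; cleared 0 line(s) (total 0); column heights now [0 0 3 2], max=3
Drop 2: T rot3 at col 2 lands with bottom-row=2; cleared 0 line(s) (total 0); column heights now [0 0 4 5], max=5
Drop 3: J rot2 at col 1 lands with bottom-row=5; cleared 0 line(s) (total 0); column heights now [0 7 7 7], max=7
Drop 4: L rot2 at col 1 lands with bottom-row=7; cleared 0 line(s) (total 0); column heights now [0 9 9 9], max=9
Drop 5: O rot3 at col 1 lands with bottom-row=9; cleared 0 line(s) (total 0); column heights now [0 11 11 9], max=11

Answer: 0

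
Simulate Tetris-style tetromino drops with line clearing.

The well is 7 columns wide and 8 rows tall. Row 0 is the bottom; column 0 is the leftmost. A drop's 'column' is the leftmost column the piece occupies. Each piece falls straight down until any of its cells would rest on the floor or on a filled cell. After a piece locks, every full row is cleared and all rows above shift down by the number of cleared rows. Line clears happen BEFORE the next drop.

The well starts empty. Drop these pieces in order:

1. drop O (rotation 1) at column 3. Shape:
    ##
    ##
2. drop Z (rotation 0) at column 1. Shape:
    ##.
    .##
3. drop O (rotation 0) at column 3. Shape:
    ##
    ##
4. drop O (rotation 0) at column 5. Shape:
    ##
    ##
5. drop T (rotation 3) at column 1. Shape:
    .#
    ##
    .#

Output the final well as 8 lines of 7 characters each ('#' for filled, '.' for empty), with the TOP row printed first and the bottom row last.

Drop 1: O rot1 at col 3 lands with bottom-row=0; cleared 0 line(s) (total 0); column heights now [0 0 0 2 2 0 0], max=2
Drop 2: Z rot0 at col 1 lands with bottom-row=2; cleared 0 line(s) (total 0); column heights now [0 4 4 3 2 0 0], max=4
Drop 3: O rot0 at col 3 lands with bottom-row=3; cleared 0 line(s) (total 0); column heights now [0 4 4 5 5 0 0], max=5
Drop 4: O rot0 at col 5 lands with bottom-row=0; cleared 0 line(s) (total 0); column heights now [0 4 4 5 5 2 2], max=5
Drop 5: T rot3 at col 1 lands with bottom-row=4; cleared 0 line(s) (total 0); column heights now [0 6 7 5 5 2 2], max=7

Answer: .......
..#....
.##....
..###..
.####..
..##...
...####
...####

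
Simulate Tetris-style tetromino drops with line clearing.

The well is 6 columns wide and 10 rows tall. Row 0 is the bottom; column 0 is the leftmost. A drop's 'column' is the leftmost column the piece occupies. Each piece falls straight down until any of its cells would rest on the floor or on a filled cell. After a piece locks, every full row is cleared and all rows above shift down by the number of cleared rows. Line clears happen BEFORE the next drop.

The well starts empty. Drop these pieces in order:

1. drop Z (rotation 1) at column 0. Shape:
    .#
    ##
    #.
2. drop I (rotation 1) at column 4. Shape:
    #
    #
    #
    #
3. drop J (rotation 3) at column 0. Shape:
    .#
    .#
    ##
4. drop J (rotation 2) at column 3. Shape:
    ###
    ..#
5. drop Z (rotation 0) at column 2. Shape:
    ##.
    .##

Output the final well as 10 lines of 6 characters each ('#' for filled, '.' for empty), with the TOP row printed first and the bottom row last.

Answer: ......
......
......
..##..
.#.##.
.#.###
##..##
.#..#.
##..#.
#...#.

Derivation:
Drop 1: Z rot1 at col 0 lands with bottom-row=0; cleared 0 line(s) (total 0); column heights now [2 3 0 0 0 0], max=3
Drop 2: I rot1 at col 4 lands with bottom-row=0; cleared 0 line(s) (total 0); column heights now [2 3 0 0 4 0], max=4
Drop 3: J rot3 at col 0 lands with bottom-row=3; cleared 0 line(s) (total 0); column heights now [4 6 0 0 4 0], max=6
Drop 4: J rot2 at col 3 lands with bottom-row=3; cleared 0 line(s) (total 0); column heights now [4 6 0 5 5 5], max=6
Drop 5: Z rot0 at col 2 lands with bottom-row=5; cleared 0 line(s) (total 0); column heights now [4 6 7 7 6 5], max=7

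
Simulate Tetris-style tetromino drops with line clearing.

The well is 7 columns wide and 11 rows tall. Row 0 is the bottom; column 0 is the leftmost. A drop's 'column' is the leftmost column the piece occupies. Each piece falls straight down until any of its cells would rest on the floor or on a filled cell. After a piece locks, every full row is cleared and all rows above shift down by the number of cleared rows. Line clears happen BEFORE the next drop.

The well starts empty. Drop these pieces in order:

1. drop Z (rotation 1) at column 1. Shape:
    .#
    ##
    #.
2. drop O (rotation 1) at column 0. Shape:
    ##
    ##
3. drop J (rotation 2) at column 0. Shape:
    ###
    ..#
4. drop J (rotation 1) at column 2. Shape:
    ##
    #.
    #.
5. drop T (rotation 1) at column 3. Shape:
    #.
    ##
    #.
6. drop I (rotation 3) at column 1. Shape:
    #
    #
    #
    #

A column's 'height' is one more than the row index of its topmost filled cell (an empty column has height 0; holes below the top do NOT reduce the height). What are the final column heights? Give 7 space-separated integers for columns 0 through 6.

Answer: 5 9 8 11 10 0 0

Derivation:
Drop 1: Z rot1 at col 1 lands with bottom-row=0; cleared 0 line(s) (total 0); column heights now [0 2 3 0 0 0 0], max=3
Drop 2: O rot1 at col 0 lands with bottom-row=2; cleared 0 line(s) (total 0); column heights now [4 4 3 0 0 0 0], max=4
Drop 3: J rot2 at col 0 lands with bottom-row=3; cleared 0 line(s) (total 0); column heights now [5 5 5 0 0 0 0], max=5
Drop 4: J rot1 at col 2 lands with bottom-row=5; cleared 0 line(s) (total 0); column heights now [5 5 8 8 0 0 0], max=8
Drop 5: T rot1 at col 3 lands with bottom-row=8; cleared 0 line(s) (total 0); column heights now [5 5 8 11 10 0 0], max=11
Drop 6: I rot3 at col 1 lands with bottom-row=5; cleared 0 line(s) (total 0); column heights now [5 9 8 11 10 0 0], max=11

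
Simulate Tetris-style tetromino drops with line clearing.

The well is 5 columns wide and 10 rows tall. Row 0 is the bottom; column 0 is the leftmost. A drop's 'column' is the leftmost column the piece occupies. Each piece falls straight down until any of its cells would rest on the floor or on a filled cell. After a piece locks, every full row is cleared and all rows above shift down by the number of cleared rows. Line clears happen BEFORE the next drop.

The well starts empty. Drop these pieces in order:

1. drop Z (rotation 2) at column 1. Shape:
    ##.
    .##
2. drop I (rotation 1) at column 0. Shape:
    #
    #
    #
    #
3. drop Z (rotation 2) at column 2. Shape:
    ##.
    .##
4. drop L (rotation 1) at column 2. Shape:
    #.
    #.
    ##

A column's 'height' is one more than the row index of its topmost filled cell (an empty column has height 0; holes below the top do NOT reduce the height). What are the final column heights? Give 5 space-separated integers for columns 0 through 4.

Answer: 3 0 5 3 0

Derivation:
Drop 1: Z rot2 at col 1 lands with bottom-row=0; cleared 0 line(s) (total 0); column heights now [0 2 2 1 0], max=2
Drop 2: I rot1 at col 0 lands with bottom-row=0; cleared 0 line(s) (total 0); column heights now [4 2 2 1 0], max=4
Drop 3: Z rot2 at col 2 lands with bottom-row=1; cleared 1 line(s) (total 1); column heights now [3 0 2 2 0], max=3
Drop 4: L rot1 at col 2 lands with bottom-row=2; cleared 0 line(s) (total 1); column heights now [3 0 5 3 0], max=5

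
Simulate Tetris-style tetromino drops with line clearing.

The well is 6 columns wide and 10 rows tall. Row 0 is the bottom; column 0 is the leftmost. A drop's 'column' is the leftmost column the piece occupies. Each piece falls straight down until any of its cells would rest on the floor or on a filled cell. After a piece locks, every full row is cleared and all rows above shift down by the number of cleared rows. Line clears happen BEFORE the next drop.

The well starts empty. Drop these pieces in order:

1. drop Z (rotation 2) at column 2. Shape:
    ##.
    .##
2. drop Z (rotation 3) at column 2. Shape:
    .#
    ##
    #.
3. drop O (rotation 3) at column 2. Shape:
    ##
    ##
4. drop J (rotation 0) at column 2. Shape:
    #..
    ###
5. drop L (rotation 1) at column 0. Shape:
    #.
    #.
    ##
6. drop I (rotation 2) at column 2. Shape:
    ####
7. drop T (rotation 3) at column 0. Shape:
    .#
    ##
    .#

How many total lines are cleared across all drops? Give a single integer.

Answer: 0

Derivation:
Drop 1: Z rot2 at col 2 lands with bottom-row=0; cleared 0 line(s) (total 0); column heights now [0 0 2 2 1 0], max=2
Drop 2: Z rot3 at col 2 lands with bottom-row=2; cleared 0 line(s) (total 0); column heights now [0 0 4 5 1 0], max=5
Drop 3: O rot3 at col 2 lands with bottom-row=5; cleared 0 line(s) (total 0); column heights now [0 0 7 7 1 0], max=7
Drop 4: J rot0 at col 2 lands with bottom-row=7; cleared 0 line(s) (total 0); column heights now [0 0 9 8 8 0], max=9
Drop 5: L rot1 at col 0 lands with bottom-row=0; cleared 0 line(s) (total 0); column heights now [3 1 9 8 8 0], max=9
Drop 6: I rot2 at col 2 lands with bottom-row=9; cleared 0 line(s) (total 0); column heights now [3 1 10 10 10 10], max=10
Drop 7: T rot3 at col 0 lands with bottom-row=2; cleared 0 line(s) (total 0); column heights now [4 5 10 10 10 10], max=10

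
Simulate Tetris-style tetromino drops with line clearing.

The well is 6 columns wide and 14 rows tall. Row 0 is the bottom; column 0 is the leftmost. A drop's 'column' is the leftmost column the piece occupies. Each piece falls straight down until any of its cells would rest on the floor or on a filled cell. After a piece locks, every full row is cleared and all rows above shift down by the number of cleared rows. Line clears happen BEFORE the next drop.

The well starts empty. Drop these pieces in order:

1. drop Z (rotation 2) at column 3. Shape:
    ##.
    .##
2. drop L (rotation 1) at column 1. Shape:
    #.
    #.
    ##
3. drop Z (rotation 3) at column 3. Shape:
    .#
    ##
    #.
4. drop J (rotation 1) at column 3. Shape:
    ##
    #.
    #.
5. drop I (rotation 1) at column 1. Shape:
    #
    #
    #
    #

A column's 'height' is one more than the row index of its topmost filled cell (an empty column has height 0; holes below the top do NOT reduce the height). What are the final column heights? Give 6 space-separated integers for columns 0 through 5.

Answer: 0 7 1 7 7 1

Derivation:
Drop 1: Z rot2 at col 3 lands with bottom-row=0; cleared 0 line(s) (total 0); column heights now [0 0 0 2 2 1], max=2
Drop 2: L rot1 at col 1 lands with bottom-row=0; cleared 0 line(s) (total 0); column heights now [0 3 1 2 2 1], max=3
Drop 3: Z rot3 at col 3 lands with bottom-row=2; cleared 0 line(s) (total 0); column heights now [0 3 1 4 5 1], max=5
Drop 4: J rot1 at col 3 lands with bottom-row=4; cleared 0 line(s) (total 0); column heights now [0 3 1 7 7 1], max=7
Drop 5: I rot1 at col 1 lands with bottom-row=3; cleared 0 line(s) (total 0); column heights now [0 7 1 7 7 1], max=7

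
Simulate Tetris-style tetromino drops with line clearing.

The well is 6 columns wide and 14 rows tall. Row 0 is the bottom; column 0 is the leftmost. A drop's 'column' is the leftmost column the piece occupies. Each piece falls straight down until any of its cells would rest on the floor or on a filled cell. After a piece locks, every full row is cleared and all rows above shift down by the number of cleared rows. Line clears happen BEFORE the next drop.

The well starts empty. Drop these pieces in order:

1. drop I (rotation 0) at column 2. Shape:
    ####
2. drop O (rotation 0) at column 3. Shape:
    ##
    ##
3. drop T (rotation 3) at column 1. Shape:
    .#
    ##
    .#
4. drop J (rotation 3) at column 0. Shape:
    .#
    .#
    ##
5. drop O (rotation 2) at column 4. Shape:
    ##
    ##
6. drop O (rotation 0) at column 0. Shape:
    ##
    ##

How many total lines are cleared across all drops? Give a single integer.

Answer: 0

Derivation:
Drop 1: I rot0 at col 2 lands with bottom-row=0; cleared 0 line(s) (total 0); column heights now [0 0 1 1 1 1], max=1
Drop 2: O rot0 at col 3 lands with bottom-row=1; cleared 0 line(s) (total 0); column heights now [0 0 1 3 3 1], max=3
Drop 3: T rot3 at col 1 lands with bottom-row=1; cleared 0 line(s) (total 0); column heights now [0 3 4 3 3 1], max=4
Drop 4: J rot3 at col 0 lands with bottom-row=3; cleared 0 line(s) (total 0); column heights now [4 6 4 3 3 1], max=6
Drop 5: O rot2 at col 4 lands with bottom-row=3; cleared 0 line(s) (total 0); column heights now [4 6 4 3 5 5], max=6
Drop 6: O rot0 at col 0 lands with bottom-row=6; cleared 0 line(s) (total 0); column heights now [8 8 4 3 5 5], max=8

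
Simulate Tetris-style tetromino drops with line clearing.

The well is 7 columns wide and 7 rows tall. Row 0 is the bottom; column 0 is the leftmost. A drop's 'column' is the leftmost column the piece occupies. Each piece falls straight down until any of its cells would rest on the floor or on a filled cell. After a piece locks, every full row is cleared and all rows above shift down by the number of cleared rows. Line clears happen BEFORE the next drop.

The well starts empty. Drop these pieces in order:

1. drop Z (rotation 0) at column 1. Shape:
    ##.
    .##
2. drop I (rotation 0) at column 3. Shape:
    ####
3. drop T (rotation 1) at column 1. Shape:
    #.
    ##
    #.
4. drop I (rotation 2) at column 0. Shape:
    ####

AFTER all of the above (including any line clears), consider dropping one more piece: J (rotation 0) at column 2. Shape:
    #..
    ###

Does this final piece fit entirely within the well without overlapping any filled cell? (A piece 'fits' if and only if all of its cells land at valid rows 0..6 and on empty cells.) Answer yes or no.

Answer: no

Derivation:
Drop 1: Z rot0 at col 1 lands with bottom-row=0; cleared 0 line(s) (total 0); column heights now [0 2 2 1 0 0 0], max=2
Drop 2: I rot0 at col 3 lands with bottom-row=1; cleared 0 line(s) (total 0); column heights now [0 2 2 2 2 2 2], max=2
Drop 3: T rot1 at col 1 lands with bottom-row=2; cleared 0 line(s) (total 0); column heights now [0 5 4 2 2 2 2], max=5
Drop 4: I rot2 at col 0 lands with bottom-row=5; cleared 0 line(s) (total 0); column heights now [6 6 6 6 2 2 2], max=6
Test piece J rot0 at col 2 (width 3): heights before test = [6 6 6 6 2 2 2]; fits = False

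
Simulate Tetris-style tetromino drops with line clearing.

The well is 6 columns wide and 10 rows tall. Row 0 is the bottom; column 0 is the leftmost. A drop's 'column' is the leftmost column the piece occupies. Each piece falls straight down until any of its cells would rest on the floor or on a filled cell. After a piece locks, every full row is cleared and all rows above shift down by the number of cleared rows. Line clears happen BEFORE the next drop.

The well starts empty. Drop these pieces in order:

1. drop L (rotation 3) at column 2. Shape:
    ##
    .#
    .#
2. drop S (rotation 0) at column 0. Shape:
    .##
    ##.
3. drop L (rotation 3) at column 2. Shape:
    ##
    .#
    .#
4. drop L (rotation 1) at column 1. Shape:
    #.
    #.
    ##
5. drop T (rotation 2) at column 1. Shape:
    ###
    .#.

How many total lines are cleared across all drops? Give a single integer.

Drop 1: L rot3 at col 2 lands with bottom-row=0; cleared 0 line(s) (total 0); column heights now [0 0 3 3 0 0], max=3
Drop 2: S rot0 at col 0 lands with bottom-row=2; cleared 0 line(s) (total 0); column heights now [3 4 4 3 0 0], max=4
Drop 3: L rot3 at col 2 lands with bottom-row=3; cleared 0 line(s) (total 0); column heights now [3 4 6 6 0 0], max=6
Drop 4: L rot1 at col 1 lands with bottom-row=6; cleared 0 line(s) (total 0); column heights now [3 9 7 6 0 0], max=9
Drop 5: T rot2 at col 1 lands with bottom-row=8; cleared 0 line(s) (total 0); column heights now [3 10 10 10 0 0], max=10

Answer: 0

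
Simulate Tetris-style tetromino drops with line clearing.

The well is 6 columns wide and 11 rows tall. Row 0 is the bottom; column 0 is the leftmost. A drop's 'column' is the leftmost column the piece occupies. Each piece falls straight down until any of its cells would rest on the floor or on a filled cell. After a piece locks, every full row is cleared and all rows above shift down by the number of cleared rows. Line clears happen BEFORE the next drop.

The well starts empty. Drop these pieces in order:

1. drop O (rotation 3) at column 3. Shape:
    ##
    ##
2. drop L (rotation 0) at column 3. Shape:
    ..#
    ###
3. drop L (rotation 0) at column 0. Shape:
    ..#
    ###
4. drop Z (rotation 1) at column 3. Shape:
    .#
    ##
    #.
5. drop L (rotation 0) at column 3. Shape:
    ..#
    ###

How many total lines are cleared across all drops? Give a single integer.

Answer: 0

Derivation:
Drop 1: O rot3 at col 3 lands with bottom-row=0; cleared 0 line(s) (total 0); column heights now [0 0 0 2 2 0], max=2
Drop 2: L rot0 at col 3 lands with bottom-row=2; cleared 0 line(s) (total 0); column heights now [0 0 0 3 3 4], max=4
Drop 3: L rot0 at col 0 lands with bottom-row=0; cleared 0 line(s) (total 0); column heights now [1 1 2 3 3 4], max=4
Drop 4: Z rot1 at col 3 lands with bottom-row=3; cleared 0 line(s) (total 0); column heights now [1 1 2 5 6 4], max=6
Drop 5: L rot0 at col 3 lands with bottom-row=6; cleared 0 line(s) (total 0); column heights now [1 1 2 7 7 8], max=8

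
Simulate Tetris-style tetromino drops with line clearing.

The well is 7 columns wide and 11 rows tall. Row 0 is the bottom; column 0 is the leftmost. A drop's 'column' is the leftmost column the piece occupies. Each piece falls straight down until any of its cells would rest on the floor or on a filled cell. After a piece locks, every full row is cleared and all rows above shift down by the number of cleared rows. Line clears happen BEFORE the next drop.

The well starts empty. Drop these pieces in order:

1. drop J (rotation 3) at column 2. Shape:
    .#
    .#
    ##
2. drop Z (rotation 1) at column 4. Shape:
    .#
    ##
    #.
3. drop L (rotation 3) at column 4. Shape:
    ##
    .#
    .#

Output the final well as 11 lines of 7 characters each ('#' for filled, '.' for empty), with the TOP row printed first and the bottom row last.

Drop 1: J rot3 at col 2 lands with bottom-row=0; cleared 0 line(s) (total 0); column heights now [0 0 1 3 0 0 0], max=3
Drop 2: Z rot1 at col 4 lands with bottom-row=0; cleared 0 line(s) (total 0); column heights now [0 0 1 3 2 3 0], max=3
Drop 3: L rot3 at col 4 lands with bottom-row=3; cleared 0 line(s) (total 0); column heights now [0 0 1 3 6 6 0], max=6

Answer: .......
.......
.......
.......
.......
....##.
.....#.
.....#.
...#.#.
...###.
..###..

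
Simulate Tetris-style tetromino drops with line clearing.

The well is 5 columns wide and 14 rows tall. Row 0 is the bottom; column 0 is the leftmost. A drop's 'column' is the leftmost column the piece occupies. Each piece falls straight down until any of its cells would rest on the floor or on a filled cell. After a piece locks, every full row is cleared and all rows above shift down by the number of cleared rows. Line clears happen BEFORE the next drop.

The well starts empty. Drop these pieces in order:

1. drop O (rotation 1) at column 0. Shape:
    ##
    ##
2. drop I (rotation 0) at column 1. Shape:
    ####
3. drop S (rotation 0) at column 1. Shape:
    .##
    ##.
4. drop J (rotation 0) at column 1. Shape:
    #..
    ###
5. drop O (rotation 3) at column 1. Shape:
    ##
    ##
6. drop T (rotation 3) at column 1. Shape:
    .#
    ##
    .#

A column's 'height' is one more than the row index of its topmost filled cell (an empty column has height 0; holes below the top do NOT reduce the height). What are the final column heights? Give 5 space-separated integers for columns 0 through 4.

Drop 1: O rot1 at col 0 lands with bottom-row=0; cleared 0 line(s) (total 0); column heights now [2 2 0 0 0], max=2
Drop 2: I rot0 at col 1 lands with bottom-row=2; cleared 0 line(s) (total 0); column heights now [2 3 3 3 3], max=3
Drop 3: S rot0 at col 1 lands with bottom-row=3; cleared 0 line(s) (total 0); column heights now [2 4 5 5 3], max=5
Drop 4: J rot0 at col 1 lands with bottom-row=5; cleared 0 line(s) (total 0); column heights now [2 7 6 6 3], max=7
Drop 5: O rot3 at col 1 lands with bottom-row=7; cleared 0 line(s) (total 0); column heights now [2 9 9 6 3], max=9
Drop 6: T rot3 at col 1 lands with bottom-row=9; cleared 0 line(s) (total 0); column heights now [2 11 12 6 3], max=12

Answer: 2 11 12 6 3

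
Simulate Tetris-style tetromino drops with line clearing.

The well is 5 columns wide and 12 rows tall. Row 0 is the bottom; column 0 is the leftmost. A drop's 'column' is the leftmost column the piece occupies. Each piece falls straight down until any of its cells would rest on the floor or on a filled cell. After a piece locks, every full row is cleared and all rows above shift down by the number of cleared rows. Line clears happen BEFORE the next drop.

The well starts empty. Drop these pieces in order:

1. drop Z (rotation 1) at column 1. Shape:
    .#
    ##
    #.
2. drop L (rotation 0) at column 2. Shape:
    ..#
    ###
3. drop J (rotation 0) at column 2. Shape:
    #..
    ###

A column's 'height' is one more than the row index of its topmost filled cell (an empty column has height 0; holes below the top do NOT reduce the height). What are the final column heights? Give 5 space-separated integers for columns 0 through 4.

Answer: 0 2 7 6 6

Derivation:
Drop 1: Z rot1 at col 1 lands with bottom-row=0; cleared 0 line(s) (total 0); column heights now [0 2 3 0 0], max=3
Drop 2: L rot0 at col 2 lands with bottom-row=3; cleared 0 line(s) (total 0); column heights now [0 2 4 4 5], max=5
Drop 3: J rot0 at col 2 lands with bottom-row=5; cleared 0 line(s) (total 0); column heights now [0 2 7 6 6], max=7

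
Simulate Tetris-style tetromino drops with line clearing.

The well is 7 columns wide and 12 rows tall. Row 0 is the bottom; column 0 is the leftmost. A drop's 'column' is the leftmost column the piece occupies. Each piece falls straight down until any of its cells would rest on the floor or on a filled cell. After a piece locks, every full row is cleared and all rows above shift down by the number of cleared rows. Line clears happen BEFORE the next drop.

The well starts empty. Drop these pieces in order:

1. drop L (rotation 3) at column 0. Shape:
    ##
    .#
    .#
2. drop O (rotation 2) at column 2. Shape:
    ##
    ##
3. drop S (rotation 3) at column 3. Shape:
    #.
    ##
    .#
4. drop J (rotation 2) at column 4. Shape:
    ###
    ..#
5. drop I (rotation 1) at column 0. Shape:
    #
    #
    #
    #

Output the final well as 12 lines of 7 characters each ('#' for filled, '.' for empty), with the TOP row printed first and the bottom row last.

Answer: .......
.......
.......
.......
.......
#......
#......
#......
#..####
##.##.#
.####..
.###...

Derivation:
Drop 1: L rot3 at col 0 lands with bottom-row=0; cleared 0 line(s) (total 0); column heights now [3 3 0 0 0 0 0], max=3
Drop 2: O rot2 at col 2 lands with bottom-row=0; cleared 0 line(s) (total 0); column heights now [3 3 2 2 0 0 0], max=3
Drop 3: S rot3 at col 3 lands with bottom-row=1; cleared 0 line(s) (total 0); column heights now [3 3 2 4 3 0 0], max=4
Drop 4: J rot2 at col 4 lands with bottom-row=2; cleared 0 line(s) (total 0); column heights now [3 3 2 4 4 4 4], max=4
Drop 5: I rot1 at col 0 lands with bottom-row=3; cleared 0 line(s) (total 0); column heights now [7 3 2 4 4 4 4], max=7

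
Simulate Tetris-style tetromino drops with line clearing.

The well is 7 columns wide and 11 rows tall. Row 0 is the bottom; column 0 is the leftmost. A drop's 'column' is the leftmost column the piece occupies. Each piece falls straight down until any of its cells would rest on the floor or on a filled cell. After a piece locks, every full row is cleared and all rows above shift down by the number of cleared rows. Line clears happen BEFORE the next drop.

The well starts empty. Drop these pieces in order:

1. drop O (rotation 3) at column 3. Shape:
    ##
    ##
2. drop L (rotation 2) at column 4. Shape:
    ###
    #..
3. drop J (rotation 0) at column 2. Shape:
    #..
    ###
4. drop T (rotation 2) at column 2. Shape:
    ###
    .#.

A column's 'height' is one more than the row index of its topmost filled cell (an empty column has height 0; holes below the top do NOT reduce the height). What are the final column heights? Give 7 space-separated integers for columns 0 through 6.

Answer: 0 0 7 7 7 4 4

Derivation:
Drop 1: O rot3 at col 3 lands with bottom-row=0; cleared 0 line(s) (total 0); column heights now [0 0 0 2 2 0 0], max=2
Drop 2: L rot2 at col 4 lands with bottom-row=2; cleared 0 line(s) (total 0); column heights now [0 0 0 2 4 4 4], max=4
Drop 3: J rot0 at col 2 lands with bottom-row=4; cleared 0 line(s) (total 0); column heights now [0 0 6 5 5 4 4], max=6
Drop 4: T rot2 at col 2 lands with bottom-row=5; cleared 0 line(s) (total 0); column heights now [0 0 7 7 7 4 4], max=7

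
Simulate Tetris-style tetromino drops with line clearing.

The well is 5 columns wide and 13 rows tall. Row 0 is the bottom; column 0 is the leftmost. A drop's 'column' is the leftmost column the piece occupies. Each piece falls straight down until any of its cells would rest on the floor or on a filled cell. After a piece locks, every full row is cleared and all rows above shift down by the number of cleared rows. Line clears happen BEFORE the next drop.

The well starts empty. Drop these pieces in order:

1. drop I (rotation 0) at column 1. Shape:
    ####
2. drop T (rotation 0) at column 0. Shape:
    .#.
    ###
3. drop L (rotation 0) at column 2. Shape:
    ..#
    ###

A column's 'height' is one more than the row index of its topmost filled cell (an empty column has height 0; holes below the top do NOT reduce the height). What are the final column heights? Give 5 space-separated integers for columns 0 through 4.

Drop 1: I rot0 at col 1 lands with bottom-row=0; cleared 0 line(s) (total 0); column heights now [0 1 1 1 1], max=1
Drop 2: T rot0 at col 0 lands with bottom-row=1; cleared 0 line(s) (total 0); column heights now [2 3 2 1 1], max=3
Drop 3: L rot0 at col 2 lands with bottom-row=2; cleared 0 line(s) (total 0); column heights now [2 3 3 3 4], max=4

Answer: 2 3 3 3 4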